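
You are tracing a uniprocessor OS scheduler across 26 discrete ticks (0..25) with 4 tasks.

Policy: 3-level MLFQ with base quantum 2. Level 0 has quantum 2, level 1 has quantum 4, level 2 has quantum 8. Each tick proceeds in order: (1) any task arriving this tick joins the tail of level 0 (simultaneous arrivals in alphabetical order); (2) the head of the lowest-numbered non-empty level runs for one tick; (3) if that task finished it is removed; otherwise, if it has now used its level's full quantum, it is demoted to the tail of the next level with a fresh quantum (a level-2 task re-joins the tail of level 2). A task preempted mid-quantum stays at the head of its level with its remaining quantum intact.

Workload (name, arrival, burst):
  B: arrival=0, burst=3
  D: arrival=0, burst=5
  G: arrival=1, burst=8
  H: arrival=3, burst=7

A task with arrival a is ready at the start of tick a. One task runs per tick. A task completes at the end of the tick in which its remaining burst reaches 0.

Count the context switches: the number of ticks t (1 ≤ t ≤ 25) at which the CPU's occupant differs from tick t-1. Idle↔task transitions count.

t=0: L0/L1/L2 = BD/-/- → run B
t=1: L0/L1/L2 = BDG/-/- → run B
t=2: L0/L1/L2 = DG/B/- → run D
t=3: L0/L1/L2 = DGH/B/- → run D
t=4: L0/L1/L2 = GH/BD/- → run G
t=5: L0/L1/L2 = GH/BD/- → run G
t=6: L0/L1/L2 = H/BDG/- → run H
t=7: L0/L1/L2 = H/BDG/- → run H
t=8: L0/L1/L2 = -/BDGH/- → run B
t=9: L0/L1/L2 = -/DGH/- → run D
t=10: L0/L1/L2 = -/DGH/- → run D
t=11: L0/L1/L2 = -/DGH/- → run D
t=12: L0/L1/L2 = -/GH/- → run G
t=13: L0/L1/L2 = -/GH/- → run G
t=14: L0/L1/L2 = -/GH/- → run G
t=15: L0/L1/L2 = -/GH/- → run G
t=16: L0/L1/L2 = -/H/G → run H
t=17: L0/L1/L2 = -/H/G → run H
t=18: L0/L1/L2 = -/H/G → run H
t=19: L0/L1/L2 = -/H/G → run H
t=20: L0/L1/L2 = -/-/GH → run G
t=21: L0/L1/L2 = -/-/GH → run G
t=22: L0/L1/L2 = -/-/H → run H
t=23: (idle)
t=24: (idle)
t=25: (idle)

context switches = 10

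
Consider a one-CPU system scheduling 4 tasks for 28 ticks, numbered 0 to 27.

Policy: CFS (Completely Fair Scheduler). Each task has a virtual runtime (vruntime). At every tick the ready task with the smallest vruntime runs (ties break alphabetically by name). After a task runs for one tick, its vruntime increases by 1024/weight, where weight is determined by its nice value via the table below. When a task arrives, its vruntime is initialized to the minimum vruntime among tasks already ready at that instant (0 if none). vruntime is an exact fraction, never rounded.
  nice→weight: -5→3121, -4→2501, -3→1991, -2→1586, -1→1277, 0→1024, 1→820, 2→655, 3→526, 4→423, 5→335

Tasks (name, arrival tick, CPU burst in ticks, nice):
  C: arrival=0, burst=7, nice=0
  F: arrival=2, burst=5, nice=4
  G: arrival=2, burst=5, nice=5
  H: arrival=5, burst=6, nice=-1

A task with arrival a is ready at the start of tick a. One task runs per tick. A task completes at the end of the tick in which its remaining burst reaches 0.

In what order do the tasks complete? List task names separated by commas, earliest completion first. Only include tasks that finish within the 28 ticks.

t=0: vr[C=0] → run C
t=1: vr[C=1] → run C
t=2: vr[C=2 F=2 G=2] → run C
t=3: vr[C=3 F=2 G=2] → run F
t=4: vr[C=3 F=1870/423 G=2] → run G
t=5: vr[C=3 F=1870/423 G=1694/335 H=3] → run C
t=6: vr[C=4 F=1870/423 G=1694/335 H=3] → run H
t=7: vr[C=4 F=1870/423 G=1694/335 H=4855/1277] → run H
t=8: vr[C=4 F=1870/423 G=1694/335 H=5879/1277] → run C
t=9: vr[C=5 F=1870/423 G=1694/335 H=5879/1277] → run F
t=10: vr[C=5 F=2894/423 G=1694/335 H=5879/1277] → run H
t=11: vr[C=5 F=2894/423 G=1694/335 H=6903/1277] → run C
t=12: vr[C=6 F=2894/423 G=1694/335 H=6903/1277] → run G
t=13: vr[C=6 F=2894/423 G=2718/335 H=6903/1277] → run H
t=14: vr[C=6 F=2894/423 G=2718/335 H=7927/1277] → run C
t=15: vr[F=2894/423 G=2718/335 H=7927/1277] → run H
t=16: vr[F=2894/423 G=2718/335 H=8951/1277] → run F
t=17: vr[F=1306/141 G=2718/335 H=8951/1277] → run H
t=18: vr[F=1306/141 G=2718/335] → run G
t=19: vr[F=1306/141 G=3742/335] → run F
t=20: vr[F=4942/423 G=3742/335] → run G
t=21: vr[F=4942/423 G=4766/335] → run F
t=22: vr[G=4766/335] → run G
t=23: (idle)
t=24: (idle)
t=25: (idle)
t=26: (idle)
t=27: (idle)

completion order = C, H, F, G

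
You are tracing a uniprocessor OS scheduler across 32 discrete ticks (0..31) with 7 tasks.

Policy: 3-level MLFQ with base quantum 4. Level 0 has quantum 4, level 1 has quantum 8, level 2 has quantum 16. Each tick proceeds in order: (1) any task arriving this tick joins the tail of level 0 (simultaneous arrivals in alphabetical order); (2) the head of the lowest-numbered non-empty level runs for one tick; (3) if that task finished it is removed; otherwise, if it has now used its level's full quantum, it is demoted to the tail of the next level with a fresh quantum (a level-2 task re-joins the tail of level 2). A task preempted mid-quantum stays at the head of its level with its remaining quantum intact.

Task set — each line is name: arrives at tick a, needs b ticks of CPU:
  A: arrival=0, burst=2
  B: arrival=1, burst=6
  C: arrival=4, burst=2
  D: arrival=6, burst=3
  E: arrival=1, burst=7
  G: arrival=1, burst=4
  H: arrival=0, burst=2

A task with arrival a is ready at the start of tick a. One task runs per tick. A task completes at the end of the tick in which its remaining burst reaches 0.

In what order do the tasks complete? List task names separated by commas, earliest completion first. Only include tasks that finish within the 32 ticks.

t=0: L0/L1/L2 = AH/-/- → run A
t=1: L0/L1/L2 = AHBEG/-/- → run A
t=2: L0/L1/L2 = HBEG/-/- → run H
t=3: L0/L1/L2 = HBEG/-/- → run H
t=4: L0/L1/L2 = BEGC/-/- → run B
t=5: L0/L1/L2 = BEGC/-/- → run B
t=6: L0/L1/L2 = BEGCD/-/- → run B
t=7: L0/L1/L2 = BEGCD/-/- → run B
t=8: L0/L1/L2 = EGCD/B/- → run E
t=9: L0/L1/L2 = EGCD/B/- → run E
t=10: L0/L1/L2 = EGCD/B/- → run E
t=11: L0/L1/L2 = EGCD/B/- → run E
t=12: L0/L1/L2 = GCD/BE/- → run G
t=13: L0/L1/L2 = GCD/BE/- → run G
t=14: L0/L1/L2 = GCD/BE/- → run G
t=15: L0/L1/L2 = GCD/BE/- → run G
t=16: L0/L1/L2 = CD/BE/- → run C
t=17: L0/L1/L2 = CD/BE/- → run C
t=18: L0/L1/L2 = D/BE/- → run D
t=19: L0/L1/L2 = D/BE/- → run D
t=20: L0/L1/L2 = D/BE/- → run D
t=21: L0/L1/L2 = -/BE/- → run B
t=22: L0/L1/L2 = -/BE/- → run B
t=23: L0/L1/L2 = -/E/- → run E
t=24: L0/L1/L2 = -/E/- → run E
t=25: L0/L1/L2 = -/E/- → run E
t=26: (idle)
t=27: (idle)
t=28: (idle)
t=29: (idle)
t=30: (idle)
t=31: (idle)

completion order = A, H, G, C, D, B, E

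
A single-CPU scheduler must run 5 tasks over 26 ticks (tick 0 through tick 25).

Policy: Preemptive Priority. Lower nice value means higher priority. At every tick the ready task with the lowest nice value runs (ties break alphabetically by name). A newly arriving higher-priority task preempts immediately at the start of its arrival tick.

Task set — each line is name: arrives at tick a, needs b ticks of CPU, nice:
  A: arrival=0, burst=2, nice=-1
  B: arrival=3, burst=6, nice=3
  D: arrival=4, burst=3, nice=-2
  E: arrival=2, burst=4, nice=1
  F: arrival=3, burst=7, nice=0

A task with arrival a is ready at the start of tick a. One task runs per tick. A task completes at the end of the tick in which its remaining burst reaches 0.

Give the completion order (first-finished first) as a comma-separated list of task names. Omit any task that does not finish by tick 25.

t=0: ready={A} → run A
t=1: ready={A} → run A
t=2: ready={E} → run E
t=3: ready={B,E,F} → run F
t=4: ready={B,D,E,F} → run D
t=5: ready={B,D,E,F} → run D
t=6: ready={B,D,E,F} → run D
t=7: ready={B,E,F} → run F
t=8: ready={B,E,F} → run F
t=9: ready={B,E,F} → run F
t=10: ready={B,E,F} → run F
t=11: ready={B,E,F} → run F
t=12: ready={B,E,F} → run F
t=13: ready={B,E} → run E
t=14: ready={B,E} → run E
t=15: ready={B,E} → run E
t=16: ready={B} → run B
t=17: ready={B} → run B
t=18: ready={B} → run B
t=19: ready={B} → run B
t=20: ready={B} → run B
t=21: ready={B} → run B
t=22: (idle)
t=23: (idle)
t=24: (idle)
t=25: (idle)

completion order = A, D, F, E, B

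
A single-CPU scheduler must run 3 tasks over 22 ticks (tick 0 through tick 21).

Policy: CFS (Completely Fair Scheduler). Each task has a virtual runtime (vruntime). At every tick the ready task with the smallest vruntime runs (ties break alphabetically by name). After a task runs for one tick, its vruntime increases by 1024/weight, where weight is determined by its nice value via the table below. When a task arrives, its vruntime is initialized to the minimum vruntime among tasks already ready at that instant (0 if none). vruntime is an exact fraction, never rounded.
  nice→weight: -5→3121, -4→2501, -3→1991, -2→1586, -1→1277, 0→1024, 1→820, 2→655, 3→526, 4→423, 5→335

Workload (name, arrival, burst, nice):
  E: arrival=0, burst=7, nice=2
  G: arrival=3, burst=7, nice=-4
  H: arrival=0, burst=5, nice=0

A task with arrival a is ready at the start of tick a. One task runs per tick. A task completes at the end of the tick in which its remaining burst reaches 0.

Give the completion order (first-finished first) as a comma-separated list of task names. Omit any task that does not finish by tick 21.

completion order = H, G, E

t=0: vr[E=0 H=0] → run E
t=1: vr[E=1024/655 H=0] → run H
t=2: vr[E=1024/655 H=1] → run H
t=3: vr[E=1024/655 G=1024/655 H=2] → run E
t=4: vr[E=2048/655 G=1024/655 H=2] → run G
t=5: vr[E=2048/655 G=3231744/1638155 H=2] → run G
t=6: vr[E=2048/655 G=3902464/1638155 H=2] → run H
t=7: vr[E=2048/655 G=3902464/1638155 H=3] → run G
t=8: vr[E=2048/655 G=4573184/1638155 H=3] → run G
t=9: vr[E=2048/655 G=5243904/1638155 H=3] → run H
t=10: vr[E=2048/655 G=5243904/1638155 H=4] → run E
t=11: vr[E=3072/655 G=5243904/1638155 H=4] → run G
t=12: vr[E=3072/655 G=5914624/1638155 H=4] → run G
t=13: vr[E=3072/655 G=6585344/1638155 H=4] → run H
t=14: vr[E=3072/655 G=6585344/1638155] → run G
t=15: vr[E=3072/655] → run E
t=16: vr[E=4096/655] → run E
t=17: vr[E=1024/131] → run E
t=18: vr[E=6144/655] → run E
t=19: (idle)
t=20: (idle)
t=21: (idle)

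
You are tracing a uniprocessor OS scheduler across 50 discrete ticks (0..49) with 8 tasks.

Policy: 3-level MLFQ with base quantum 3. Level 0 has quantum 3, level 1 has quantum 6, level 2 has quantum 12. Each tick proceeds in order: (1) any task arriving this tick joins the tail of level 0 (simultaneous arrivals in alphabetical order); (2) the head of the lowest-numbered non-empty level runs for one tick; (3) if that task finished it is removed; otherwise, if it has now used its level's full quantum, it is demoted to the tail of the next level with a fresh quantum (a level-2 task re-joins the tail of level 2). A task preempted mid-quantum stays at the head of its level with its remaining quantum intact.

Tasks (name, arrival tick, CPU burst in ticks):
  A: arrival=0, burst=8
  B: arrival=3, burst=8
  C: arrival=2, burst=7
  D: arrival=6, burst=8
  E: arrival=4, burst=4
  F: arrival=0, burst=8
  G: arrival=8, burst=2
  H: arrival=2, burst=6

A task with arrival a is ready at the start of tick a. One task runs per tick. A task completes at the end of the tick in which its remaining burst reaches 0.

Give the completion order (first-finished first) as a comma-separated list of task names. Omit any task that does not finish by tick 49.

completion order = G, A, F, C, H, B, E

t=0: L0/L1/L2 = AF/-/- → run A
t=1: L0/L1/L2 = AF/-/- → run A
t=2: L0/L1/L2 = AFCH/-/- → run A
t=3: L0/L1/L2 = FCHB/A/- → run F
t=4: L0/L1/L2 = FCHBE/A/- → run F
t=5: L0/L1/L2 = FCHBE/A/- → run F
t=6: L0/L1/L2 = CHBED/AF/- → run C
t=7: L0/L1/L2 = CHBED/AF/- → run C
t=8: L0/L1/L2 = CHBEDG/AF/- → run C
t=9: L0/L1/L2 = HBEDG/AFC/- → run H
t=10: L0/L1/L2 = HBEDG/AFC/- → run H
t=11: L0/L1/L2 = HBEDG/AFC/- → run H
t=12: L0/L1/L2 = BEDG/AFCH/- → run B
t=13: L0/L1/L2 = BEDG/AFCH/- → run B
t=14: L0/L1/L2 = BEDG/AFCH/- → run B
t=15: L0/L1/L2 = EDG/AFCHB/- → run E
t=16: L0/L1/L2 = EDG/AFCHB/- → run E
t=17: L0/L1/L2 = EDG/AFCHB/- → run E
t=18: L0/L1/L2 = DG/AFCHBE/- → run D
t=19: L0/L1/L2 = DG/AFCHBE/- → run D
t=20: L0/L1/L2 = DG/AFCHBE/- → run D
t=21: L0/L1/L2 = G/AFCHBED/- → run G
t=22: L0/L1/L2 = G/AFCHBED/- → run G
t=23: L0/L1/L2 = -/AFCHBED/- → run A
t=24: L0/L1/L2 = -/AFCHBED/- → run A
t=25: L0/L1/L2 = -/AFCHBED/- → run A
t=26: L0/L1/L2 = -/AFCHBED/- → run A
t=27: L0/L1/L2 = -/AFCHBED/- → run A
t=28: L0/L1/L2 = -/FCHBED/- → run F
t=29: L0/L1/L2 = -/FCHBED/- → run F
t=30: L0/L1/L2 = -/FCHBED/- → run F
t=31: L0/L1/L2 = -/FCHBED/- → run F
t=32: L0/L1/L2 = -/FCHBED/- → run F
t=33: L0/L1/L2 = -/CHBED/- → run C
t=34: L0/L1/L2 = -/CHBED/- → run C
t=35: L0/L1/L2 = -/CHBED/- → run C
t=36: L0/L1/L2 = -/CHBED/- → run C
t=37: L0/L1/L2 = -/HBED/- → run H
t=38: L0/L1/L2 = -/HBED/- → run H
t=39: L0/L1/L2 = -/HBED/- → run H
t=40: L0/L1/L2 = -/BED/- → run B
t=41: L0/L1/L2 = -/BED/- → run B
t=42: L0/L1/L2 = -/BED/- → run B
t=43: L0/L1/L2 = -/BED/- → run B
t=44: L0/L1/L2 = -/BED/- → run B
t=45: L0/L1/L2 = -/ED/- → run E
t=46: L0/L1/L2 = -/D/- → run D
t=47: L0/L1/L2 = -/D/- → run D
t=48: L0/L1/L2 = -/D/- → run D
t=49: L0/L1/L2 = -/D/- → run D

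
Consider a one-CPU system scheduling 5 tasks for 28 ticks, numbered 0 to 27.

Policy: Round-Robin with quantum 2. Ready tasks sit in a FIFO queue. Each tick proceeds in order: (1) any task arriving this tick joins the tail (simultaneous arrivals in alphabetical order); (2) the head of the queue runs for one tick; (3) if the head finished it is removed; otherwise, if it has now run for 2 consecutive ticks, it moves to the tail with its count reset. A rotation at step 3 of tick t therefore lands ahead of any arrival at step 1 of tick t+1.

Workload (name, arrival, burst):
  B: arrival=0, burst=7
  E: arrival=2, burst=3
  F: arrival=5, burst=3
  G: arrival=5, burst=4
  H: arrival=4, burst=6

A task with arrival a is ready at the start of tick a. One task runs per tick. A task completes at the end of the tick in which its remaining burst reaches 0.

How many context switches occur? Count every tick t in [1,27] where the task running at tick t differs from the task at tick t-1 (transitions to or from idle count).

context switches = 12

t=0: queue=[B] q_used=0 → run B
t=1: queue=[B] q_used=1 → run B
t=2: queue=[B,E] q_used=0 → run B
t=3: queue=[B,E] q_used=1 → run B
t=4: queue=[E,B,H] q_used=0 → run E
t=5: queue=[E,B,H,F,G] q_used=1 → run E
t=6: queue=[B,H,F,G,E] q_used=0 → run B
t=7: queue=[B,H,F,G,E] q_used=1 → run B
t=8: queue=[H,F,G,E,B] q_used=0 → run H
t=9: queue=[H,F,G,E,B] q_used=1 → run H
t=10: queue=[F,G,E,B,H] q_used=0 → run F
t=11: queue=[F,G,E,B,H] q_used=1 → run F
t=12: queue=[G,E,B,H,F] q_used=0 → run G
t=13: queue=[G,E,B,H,F] q_used=1 → run G
t=14: queue=[E,B,H,F,G] q_used=0 → run E
t=15: queue=[B,H,F,G] q_used=0 → run B
t=16: queue=[H,F,G] q_used=0 → run H
t=17: queue=[H,F,G] q_used=1 → run H
t=18: queue=[F,G,H] q_used=0 → run F
t=19: queue=[G,H] q_used=0 → run G
t=20: queue=[G,H] q_used=1 → run G
t=21: queue=[H] q_used=0 → run H
t=22: queue=[H] q_used=1 → run H
t=23: (idle)
t=24: (idle)
t=25: (idle)
t=26: (idle)
t=27: (idle)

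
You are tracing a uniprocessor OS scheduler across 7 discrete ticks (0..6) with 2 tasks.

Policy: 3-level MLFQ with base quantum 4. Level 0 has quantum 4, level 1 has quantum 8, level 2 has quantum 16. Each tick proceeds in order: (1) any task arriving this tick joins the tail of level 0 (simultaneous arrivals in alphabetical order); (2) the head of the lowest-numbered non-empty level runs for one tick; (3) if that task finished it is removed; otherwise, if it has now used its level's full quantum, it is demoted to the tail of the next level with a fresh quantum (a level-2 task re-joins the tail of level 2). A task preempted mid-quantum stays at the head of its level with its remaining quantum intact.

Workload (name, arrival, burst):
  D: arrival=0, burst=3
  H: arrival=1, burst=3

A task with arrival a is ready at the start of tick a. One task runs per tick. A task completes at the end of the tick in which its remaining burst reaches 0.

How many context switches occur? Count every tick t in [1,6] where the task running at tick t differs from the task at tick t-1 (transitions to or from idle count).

context switches = 2

t=0: L0/L1/L2 = D/-/- → run D
t=1: L0/L1/L2 = DH/-/- → run D
t=2: L0/L1/L2 = DH/-/- → run D
t=3: L0/L1/L2 = H/-/- → run H
t=4: L0/L1/L2 = H/-/- → run H
t=5: L0/L1/L2 = H/-/- → run H
t=6: (idle)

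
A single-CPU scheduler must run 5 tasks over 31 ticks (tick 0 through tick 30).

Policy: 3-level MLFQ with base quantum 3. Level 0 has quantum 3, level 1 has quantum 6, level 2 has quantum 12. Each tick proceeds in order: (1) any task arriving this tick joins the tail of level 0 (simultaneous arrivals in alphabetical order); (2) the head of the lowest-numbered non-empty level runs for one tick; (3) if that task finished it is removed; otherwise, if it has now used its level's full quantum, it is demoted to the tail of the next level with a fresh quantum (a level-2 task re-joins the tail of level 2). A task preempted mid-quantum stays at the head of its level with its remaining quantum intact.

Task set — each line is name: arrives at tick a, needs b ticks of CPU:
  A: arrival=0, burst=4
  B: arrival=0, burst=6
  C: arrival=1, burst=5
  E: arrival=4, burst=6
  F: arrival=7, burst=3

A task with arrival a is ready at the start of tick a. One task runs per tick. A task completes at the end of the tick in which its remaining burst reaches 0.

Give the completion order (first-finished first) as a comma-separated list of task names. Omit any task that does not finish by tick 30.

completion order = F, A, B, C, E

t=0: L0/L1/L2 = AB/-/- → run A
t=1: L0/L1/L2 = ABC/-/- → run A
t=2: L0/L1/L2 = ABC/-/- → run A
t=3: L0/L1/L2 = BC/A/- → run B
t=4: L0/L1/L2 = BCE/A/- → run B
t=5: L0/L1/L2 = BCE/A/- → run B
t=6: L0/L1/L2 = CE/AB/- → run C
t=7: L0/L1/L2 = CEF/AB/- → run C
t=8: L0/L1/L2 = CEF/AB/- → run C
t=9: L0/L1/L2 = EF/ABC/- → run E
t=10: L0/L1/L2 = EF/ABC/- → run E
t=11: L0/L1/L2 = EF/ABC/- → run E
t=12: L0/L1/L2 = F/ABCE/- → run F
t=13: L0/L1/L2 = F/ABCE/- → run F
t=14: L0/L1/L2 = F/ABCE/- → run F
t=15: L0/L1/L2 = -/ABCE/- → run A
t=16: L0/L1/L2 = -/BCE/- → run B
t=17: L0/L1/L2 = -/BCE/- → run B
t=18: L0/L1/L2 = -/BCE/- → run B
t=19: L0/L1/L2 = -/CE/- → run C
t=20: L0/L1/L2 = -/CE/- → run C
t=21: L0/L1/L2 = -/E/- → run E
t=22: L0/L1/L2 = -/E/- → run E
t=23: L0/L1/L2 = -/E/- → run E
t=24: (idle)
t=25: (idle)
t=26: (idle)
t=27: (idle)
t=28: (idle)
t=29: (idle)
t=30: (idle)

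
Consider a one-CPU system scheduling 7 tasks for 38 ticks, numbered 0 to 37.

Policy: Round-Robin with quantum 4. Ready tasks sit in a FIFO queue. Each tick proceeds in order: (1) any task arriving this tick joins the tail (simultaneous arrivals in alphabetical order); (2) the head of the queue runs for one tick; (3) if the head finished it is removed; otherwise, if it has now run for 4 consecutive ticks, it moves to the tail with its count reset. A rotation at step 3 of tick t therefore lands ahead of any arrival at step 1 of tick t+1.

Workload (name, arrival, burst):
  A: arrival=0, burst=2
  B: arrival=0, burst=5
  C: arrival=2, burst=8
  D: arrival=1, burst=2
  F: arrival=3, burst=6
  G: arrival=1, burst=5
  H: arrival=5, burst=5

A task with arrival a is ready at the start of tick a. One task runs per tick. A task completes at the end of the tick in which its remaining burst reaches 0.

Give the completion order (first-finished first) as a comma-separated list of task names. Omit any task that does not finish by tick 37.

t=0: queue=[A,B] q_used=0 → run A
t=1: queue=[A,B,D,G] q_used=1 → run A
t=2: queue=[B,D,G,C] q_used=0 → run B
t=3: queue=[B,D,G,C,F] q_used=1 → run B
t=4: queue=[B,D,G,C,F] q_used=2 → run B
t=5: queue=[B,D,G,C,F,H] q_used=3 → run B
t=6: queue=[D,G,C,F,H,B] q_used=0 → run D
t=7: queue=[D,G,C,F,H,B] q_used=1 → run D
t=8: queue=[G,C,F,H,B] q_used=0 → run G
t=9: queue=[G,C,F,H,B] q_used=1 → run G
t=10: queue=[G,C,F,H,B] q_used=2 → run G
t=11: queue=[G,C,F,H,B] q_used=3 → run G
t=12: queue=[C,F,H,B,G] q_used=0 → run C
t=13: queue=[C,F,H,B,G] q_used=1 → run C
t=14: queue=[C,F,H,B,G] q_used=2 → run C
t=15: queue=[C,F,H,B,G] q_used=3 → run C
t=16: queue=[F,H,B,G,C] q_used=0 → run F
t=17: queue=[F,H,B,G,C] q_used=1 → run F
t=18: queue=[F,H,B,G,C] q_used=2 → run F
t=19: queue=[F,H,B,G,C] q_used=3 → run F
t=20: queue=[H,B,G,C,F] q_used=0 → run H
t=21: queue=[H,B,G,C,F] q_used=1 → run H
t=22: queue=[H,B,G,C,F] q_used=2 → run H
t=23: queue=[H,B,G,C,F] q_used=3 → run H
t=24: queue=[B,G,C,F,H] q_used=0 → run B
t=25: queue=[G,C,F,H] q_used=0 → run G
t=26: queue=[C,F,H] q_used=0 → run C
t=27: queue=[C,F,H] q_used=1 → run C
t=28: queue=[C,F,H] q_used=2 → run C
t=29: queue=[C,F,H] q_used=3 → run C
t=30: queue=[F,H] q_used=0 → run F
t=31: queue=[F,H] q_used=1 → run F
t=32: queue=[H] q_used=0 → run H
t=33: (idle)
t=34: (idle)
t=35: (idle)
t=36: (idle)
t=37: (idle)

completion order = A, D, B, G, C, F, H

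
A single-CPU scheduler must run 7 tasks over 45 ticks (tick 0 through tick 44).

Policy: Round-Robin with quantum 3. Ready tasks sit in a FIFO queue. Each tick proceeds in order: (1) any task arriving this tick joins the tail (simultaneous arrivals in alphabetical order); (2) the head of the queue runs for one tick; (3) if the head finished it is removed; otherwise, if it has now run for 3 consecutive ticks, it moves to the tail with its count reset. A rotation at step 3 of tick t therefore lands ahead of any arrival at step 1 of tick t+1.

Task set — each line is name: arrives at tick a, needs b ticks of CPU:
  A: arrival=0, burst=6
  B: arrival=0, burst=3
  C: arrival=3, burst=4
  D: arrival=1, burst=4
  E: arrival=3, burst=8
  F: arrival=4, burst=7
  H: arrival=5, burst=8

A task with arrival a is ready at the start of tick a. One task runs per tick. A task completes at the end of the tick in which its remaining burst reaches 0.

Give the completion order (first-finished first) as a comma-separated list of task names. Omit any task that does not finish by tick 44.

t=0: queue=[A,B] q_used=0 → run A
t=1: queue=[A,B,D] q_used=1 → run A
t=2: queue=[A,B,D] q_used=2 → run A
t=3: queue=[B,D,A,C,E] q_used=0 → run B
t=4: queue=[B,D,A,C,E,F] q_used=1 → run B
t=5: queue=[B,D,A,C,E,F,H] q_used=2 → run B
t=6: queue=[D,A,C,E,F,H] q_used=0 → run D
t=7: queue=[D,A,C,E,F,H] q_used=1 → run D
t=8: queue=[D,A,C,E,F,H] q_used=2 → run D
t=9: queue=[A,C,E,F,H,D] q_used=0 → run A
t=10: queue=[A,C,E,F,H,D] q_used=1 → run A
t=11: queue=[A,C,E,F,H,D] q_used=2 → run A
t=12: queue=[C,E,F,H,D] q_used=0 → run C
t=13: queue=[C,E,F,H,D] q_used=1 → run C
t=14: queue=[C,E,F,H,D] q_used=2 → run C
t=15: queue=[E,F,H,D,C] q_used=0 → run E
t=16: queue=[E,F,H,D,C] q_used=1 → run E
t=17: queue=[E,F,H,D,C] q_used=2 → run E
t=18: queue=[F,H,D,C,E] q_used=0 → run F
t=19: queue=[F,H,D,C,E] q_used=1 → run F
t=20: queue=[F,H,D,C,E] q_used=2 → run F
t=21: queue=[H,D,C,E,F] q_used=0 → run H
t=22: queue=[H,D,C,E,F] q_used=1 → run H
t=23: queue=[H,D,C,E,F] q_used=2 → run H
t=24: queue=[D,C,E,F,H] q_used=0 → run D
t=25: queue=[C,E,F,H] q_used=0 → run C
t=26: queue=[E,F,H] q_used=0 → run E
t=27: queue=[E,F,H] q_used=1 → run E
t=28: queue=[E,F,H] q_used=2 → run E
t=29: queue=[F,H,E] q_used=0 → run F
t=30: queue=[F,H,E] q_used=1 → run F
t=31: queue=[F,H,E] q_used=2 → run F
t=32: queue=[H,E,F] q_used=0 → run H
t=33: queue=[H,E,F] q_used=1 → run H
t=34: queue=[H,E,F] q_used=2 → run H
t=35: queue=[E,F,H] q_used=0 → run E
t=36: queue=[E,F,H] q_used=1 → run E
t=37: queue=[F,H] q_used=0 → run F
t=38: queue=[H] q_used=0 → run H
t=39: queue=[H] q_used=1 → run H
t=40: (idle)
t=41: (idle)
t=42: (idle)
t=43: (idle)
t=44: (idle)

completion order = B, A, D, C, E, F, H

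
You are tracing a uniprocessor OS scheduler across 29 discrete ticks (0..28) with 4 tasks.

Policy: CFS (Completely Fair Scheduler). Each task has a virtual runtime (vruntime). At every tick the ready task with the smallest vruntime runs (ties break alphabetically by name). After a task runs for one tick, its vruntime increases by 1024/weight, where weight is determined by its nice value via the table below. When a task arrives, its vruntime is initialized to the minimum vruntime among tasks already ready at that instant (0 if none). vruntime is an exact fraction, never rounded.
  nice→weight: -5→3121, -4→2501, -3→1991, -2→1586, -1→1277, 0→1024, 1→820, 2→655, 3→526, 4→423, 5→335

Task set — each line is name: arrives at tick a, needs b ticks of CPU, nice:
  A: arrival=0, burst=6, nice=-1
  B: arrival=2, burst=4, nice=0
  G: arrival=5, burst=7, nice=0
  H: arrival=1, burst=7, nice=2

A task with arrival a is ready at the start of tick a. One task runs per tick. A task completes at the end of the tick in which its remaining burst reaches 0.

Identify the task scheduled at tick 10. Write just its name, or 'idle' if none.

t=0: vr[A=0] → run A
t=1: vr[A=1024/1277 H=1024/1277] → run A
t=2: vr[A=2048/1277 B=1024/1277 H=1024/1277] → run B
t=3: vr[A=2048/1277 B=2301/1277 H=1024/1277] → run H
t=4: vr[A=2048/1277 B=2301/1277 H=1978368/836435] → run A
t=5: vr[A=3072/1277 B=2301/1277 G=2301/1277 H=1978368/836435] → run B
t=6: vr[A=3072/1277 B=3578/1277 G=2301/1277 H=1978368/836435] → run G
t=7: vr[A=3072/1277 B=3578/1277 G=3578/1277 H=1978368/836435] → run H
t=8: vr[A=3072/1277 B=3578/1277 G=3578/1277 H=3286016/836435] → run A
t=9: vr[A=4096/1277 B=3578/1277 G=3578/1277 H=3286016/836435] → run B
t=10: vr[A=4096/1277 B=4855/1277 G=3578/1277 H=3286016/836435] → run G
t=11: vr[A=4096/1277 B=4855/1277 G=4855/1277 H=3286016/836435] → run A
t=12: vr[A=5120/1277 B=4855/1277 G=4855/1277 H=3286016/836435] → run B
t=13: vr[A=5120/1277 G=4855/1277 H=3286016/836435] → run G
t=14: vr[A=5120/1277 G=6132/1277 H=3286016/836435] → run H
t=15: vr[A=5120/1277 G=6132/1277 H=4593664/836435] → run A
t=16: vr[G=6132/1277 H=4593664/836435] → run G
t=17: vr[G=7409/1277 H=4593664/836435] → run H
t=18: vr[G=7409/1277 H=5901312/836435] → run G
t=19: vr[G=8686/1277 H=5901312/836435] → run G
t=20: vr[G=9963/1277 H=5901312/836435] → run H
t=21: vr[G=9963/1277 H=1441792/167287] → run G
t=22: vr[H=1441792/167287] → run H
t=23: vr[H=8516608/836435] → run H
t=24: (idle)
t=25: (idle)
t=26: (idle)
t=27: (idle)
t=28: (idle)

running at tick 10 = G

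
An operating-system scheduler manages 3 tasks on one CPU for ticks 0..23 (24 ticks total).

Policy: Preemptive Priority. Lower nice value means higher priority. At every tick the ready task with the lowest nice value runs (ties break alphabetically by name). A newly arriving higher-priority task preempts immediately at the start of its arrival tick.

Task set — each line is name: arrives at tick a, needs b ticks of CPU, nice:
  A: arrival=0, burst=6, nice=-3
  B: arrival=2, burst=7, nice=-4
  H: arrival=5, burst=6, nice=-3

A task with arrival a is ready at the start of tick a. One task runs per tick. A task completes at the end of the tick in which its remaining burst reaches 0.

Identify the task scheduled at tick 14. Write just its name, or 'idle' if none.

running at tick 14 = H

t=0: ready={A} → run A
t=1: ready={A} → run A
t=2: ready={A,B} → run B
t=3: ready={A,B} → run B
t=4: ready={A,B} → run B
t=5: ready={A,B,H} → run B
t=6: ready={A,B,H} → run B
t=7: ready={A,B,H} → run B
t=8: ready={A,B,H} → run B
t=9: ready={A,H} → run A
t=10: ready={A,H} → run A
t=11: ready={A,H} → run A
t=12: ready={A,H} → run A
t=13: ready={H} → run H
t=14: ready={H} → run H
t=15: ready={H} → run H
t=16: ready={H} → run H
t=17: ready={H} → run H
t=18: ready={H} → run H
t=19: (idle)
t=20: (idle)
t=21: (idle)
t=22: (idle)
t=23: (idle)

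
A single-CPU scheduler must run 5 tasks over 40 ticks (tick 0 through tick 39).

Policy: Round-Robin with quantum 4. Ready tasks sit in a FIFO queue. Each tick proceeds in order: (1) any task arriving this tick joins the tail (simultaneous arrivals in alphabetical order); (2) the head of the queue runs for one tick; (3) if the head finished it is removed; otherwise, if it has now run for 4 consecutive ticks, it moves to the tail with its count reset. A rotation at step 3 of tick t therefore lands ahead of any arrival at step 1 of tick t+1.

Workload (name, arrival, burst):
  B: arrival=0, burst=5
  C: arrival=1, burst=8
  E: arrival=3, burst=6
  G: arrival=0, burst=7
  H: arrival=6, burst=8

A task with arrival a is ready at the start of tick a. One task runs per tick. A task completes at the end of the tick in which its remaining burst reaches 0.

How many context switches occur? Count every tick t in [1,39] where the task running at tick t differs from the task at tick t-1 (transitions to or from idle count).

t=0: queue=[B,G] q_used=0 → run B
t=1: queue=[B,G,C] q_used=1 → run B
t=2: queue=[B,G,C] q_used=2 → run B
t=3: queue=[B,G,C,E] q_used=3 → run B
t=4: queue=[G,C,E,B] q_used=0 → run G
t=5: queue=[G,C,E,B] q_used=1 → run G
t=6: queue=[G,C,E,B,H] q_used=2 → run G
t=7: queue=[G,C,E,B,H] q_used=3 → run G
t=8: queue=[C,E,B,H,G] q_used=0 → run C
t=9: queue=[C,E,B,H,G] q_used=1 → run C
t=10: queue=[C,E,B,H,G] q_used=2 → run C
t=11: queue=[C,E,B,H,G] q_used=3 → run C
t=12: queue=[E,B,H,G,C] q_used=0 → run E
t=13: queue=[E,B,H,G,C] q_used=1 → run E
t=14: queue=[E,B,H,G,C] q_used=2 → run E
t=15: queue=[E,B,H,G,C] q_used=3 → run E
t=16: queue=[B,H,G,C,E] q_used=0 → run B
t=17: queue=[H,G,C,E] q_used=0 → run H
t=18: queue=[H,G,C,E] q_used=1 → run H
t=19: queue=[H,G,C,E] q_used=2 → run H
t=20: queue=[H,G,C,E] q_used=3 → run H
t=21: queue=[G,C,E,H] q_used=0 → run G
t=22: queue=[G,C,E,H] q_used=1 → run G
t=23: queue=[G,C,E,H] q_used=2 → run G
t=24: queue=[C,E,H] q_used=0 → run C
t=25: queue=[C,E,H] q_used=1 → run C
t=26: queue=[C,E,H] q_used=2 → run C
t=27: queue=[C,E,H] q_used=3 → run C
t=28: queue=[E,H] q_used=0 → run E
t=29: queue=[E,H] q_used=1 → run E
t=30: queue=[H] q_used=0 → run H
t=31: queue=[H] q_used=1 → run H
t=32: queue=[H] q_used=2 → run H
t=33: queue=[H] q_used=3 → run H
t=34: (idle)
t=35: (idle)
t=36: (idle)
t=37: (idle)
t=38: (idle)
t=39: (idle)

context switches = 10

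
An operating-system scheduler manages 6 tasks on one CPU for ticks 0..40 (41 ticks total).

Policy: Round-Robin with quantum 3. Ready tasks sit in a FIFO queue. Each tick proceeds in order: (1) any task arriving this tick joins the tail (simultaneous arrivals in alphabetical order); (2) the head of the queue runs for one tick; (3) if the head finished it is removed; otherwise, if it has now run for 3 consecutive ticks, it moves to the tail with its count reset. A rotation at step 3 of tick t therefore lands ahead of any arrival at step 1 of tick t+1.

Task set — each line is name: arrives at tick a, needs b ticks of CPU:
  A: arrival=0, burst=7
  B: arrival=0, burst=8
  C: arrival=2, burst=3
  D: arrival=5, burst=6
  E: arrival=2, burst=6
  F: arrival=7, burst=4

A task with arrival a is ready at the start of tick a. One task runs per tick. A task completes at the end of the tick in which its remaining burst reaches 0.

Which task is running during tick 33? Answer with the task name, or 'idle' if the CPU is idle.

running at tick 33 = F

t=0: queue=[A,B] q_used=0 → run A
t=1: queue=[A,B] q_used=1 → run A
t=2: queue=[A,B,C,E] q_used=2 → run A
t=3: queue=[B,C,E,A] q_used=0 → run B
t=4: queue=[B,C,E,A] q_used=1 → run B
t=5: queue=[B,C,E,A,D] q_used=2 → run B
t=6: queue=[C,E,A,D,B] q_used=0 → run C
t=7: queue=[C,E,A,D,B,F] q_used=1 → run C
t=8: queue=[C,E,A,D,B,F] q_used=2 → run C
t=9: queue=[E,A,D,B,F] q_used=0 → run E
t=10: queue=[E,A,D,B,F] q_used=1 → run E
t=11: queue=[E,A,D,B,F] q_used=2 → run E
t=12: queue=[A,D,B,F,E] q_used=0 → run A
t=13: queue=[A,D,B,F,E] q_used=1 → run A
t=14: queue=[A,D,B,F,E] q_used=2 → run A
t=15: queue=[D,B,F,E,A] q_used=0 → run D
t=16: queue=[D,B,F,E,A] q_used=1 → run D
t=17: queue=[D,B,F,E,A] q_used=2 → run D
t=18: queue=[B,F,E,A,D] q_used=0 → run B
t=19: queue=[B,F,E,A,D] q_used=1 → run B
t=20: queue=[B,F,E,A,D] q_used=2 → run B
t=21: queue=[F,E,A,D,B] q_used=0 → run F
t=22: queue=[F,E,A,D,B] q_used=1 → run F
t=23: queue=[F,E,A,D,B] q_used=2 → run F
t=24: queue=[E,A,D,B,F] q_used=0 → run E
t=25: queue=[E,A,D,B,F] q_used=1 → run E
t=26: queue=[E,A,D,B,F] q_used=2 → run E
t=27: queue=[A,D,B,F] q_used=0 → run A
t=28: queue=[D,B,F] q_used=0 → run D
t=29: queue=[D,B,F] q_used=1 → run D
t=30: queue=[D,B,F] q_used=2 → run D
t=31: queue=[B,F] q_used=0 → run B
t=32: queue=[B,F] q_used=1 → run B
t=33: queue=[F] q_used=0 → run F
t=34: (idle)
t=35: (idle)
t=36: (idle)
t=37: (idle)
t=38: (idle)
t=39: (idle)
t=40: (idle)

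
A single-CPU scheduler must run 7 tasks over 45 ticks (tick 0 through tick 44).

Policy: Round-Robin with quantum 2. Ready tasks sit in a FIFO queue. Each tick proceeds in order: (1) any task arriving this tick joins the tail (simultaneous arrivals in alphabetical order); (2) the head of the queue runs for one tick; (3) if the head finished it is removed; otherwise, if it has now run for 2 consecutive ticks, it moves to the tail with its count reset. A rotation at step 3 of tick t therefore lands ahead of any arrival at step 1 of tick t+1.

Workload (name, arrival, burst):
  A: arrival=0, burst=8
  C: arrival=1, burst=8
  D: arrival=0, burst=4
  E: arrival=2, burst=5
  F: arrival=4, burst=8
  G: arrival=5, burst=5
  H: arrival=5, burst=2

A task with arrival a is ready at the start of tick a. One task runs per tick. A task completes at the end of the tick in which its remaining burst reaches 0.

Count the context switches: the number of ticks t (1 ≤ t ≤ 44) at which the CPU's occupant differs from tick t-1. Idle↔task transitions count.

context switches = 21

t=0: queue=[A,D] q_used=0 → run A
t=1: queue=[A,D,C] q_used=1 → run A
t=2: queue=[D,C,A,E] q_used=0 → run D
t=3: queue=[D,C,A,E] q_used=1 → run D
t=4: queue=[C,A,E,D,F] q_used=0 → run C
t=5: queue=[C,A,E,D,F,G,H] q_used=1 → run C
t=6: queue=[A,E,D,F,G,H,C] q_used=0 → run A
t=7: queue=[A,E,D,F,G,H,C] q_used=1 → run A
t=8: queue=[E,D,F,G,H,C,A] q_used=0 → run E
t=9: queue=[E,D,F,G,H,C,A] q_used=1 → run E
t=10: queue=[D,F,G,H,C,A,E] q_used=0 → run D
t=11: queue=[D,F,G,H,C,A,E] q_used=1 → run D
t=12: queue=[F,G,H,C,A,E] q_used=0 → run F
t=13: queue=[F,G,H,C,A,E] q_used=1 → run F
t=14: queue=[G,H,C,A,E,F] q_used=0 → run G
t=15: queue=[G,H,C,A,E,F] q_used=1 → run G
t=16: queue=[H,C,A,E,F,G] q_used=0 → run H
t=17: queue=[H,C,A,E,F,G] q_used=1 → run H
t=18: queue=[C,A,E,F,G] q_used=0 → run C
t=19: queue=[C,A,E,F,G] q_used=1 → run C
t=20: queue=[A,E,F,G,C] q_used=0 → run A
t=21: queue=[A,E,F,G,C] q_used=1 → run A
t=22: queue=[E,F,G,C,A] q_used=0 → run E
t=23: queue=[E,F,G,C,A] q_used=1 → run E
t=24: queue=[F,G,C,A,E] q_used=0 → run F
t=25: queue=[F,G,C,A,E] q_used=1 → run F
t=26: queue=[G,C,A,E,F] q_used=0 → run G
t=27: queue=[G,C,A,E,F] q_used=1 → run G
t=28: queue=[C,A,E,F,G] q_used=0 → run C
t=29: queue=[C,A,E,F,G] q_used=1 → run C
t=30: queue=[A,E,F,G,C] q_used=0 → run A
t=31: queue=[A,E,F,G,C] q_used=1 → run A
t=32: queue=[E,F,G,C] q_used=0 → run E
t=33: queue=[F,G,C] q_used=0 → run F
t=34: queue=[F,G,C] q_used=1 → run F
t=35: queue=[G,C,F] q_used=0 → run G
t=36: queue=[C,F] q_used=0 → run C
t=37: queue=[C,F] q_used=1 → run C
t=38: queue=[F] q_used=0 → run F
t=39: queue=[F] q_used=1 → run F
t=40: (idle)
t=41: (idle)
t=42: (idle)
t=43: (idle)
t=44: (idle)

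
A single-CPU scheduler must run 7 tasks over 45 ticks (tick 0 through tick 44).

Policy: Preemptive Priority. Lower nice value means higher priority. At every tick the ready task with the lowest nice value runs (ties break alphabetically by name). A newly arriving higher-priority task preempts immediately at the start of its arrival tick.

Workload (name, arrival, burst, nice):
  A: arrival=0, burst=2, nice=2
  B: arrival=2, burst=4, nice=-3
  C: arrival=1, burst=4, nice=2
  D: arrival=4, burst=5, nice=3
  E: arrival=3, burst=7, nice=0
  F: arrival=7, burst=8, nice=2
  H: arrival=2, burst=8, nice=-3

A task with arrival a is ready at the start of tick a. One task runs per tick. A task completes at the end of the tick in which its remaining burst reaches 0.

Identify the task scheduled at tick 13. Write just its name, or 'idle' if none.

t=0: ready={A} → run A
t=1: ready={A,C} → run A
t=2: ready={B,C,H} → run B
t=3: ready={B,C,E,H} → run B
t=4: ready={B,C,D,E,H} → run B
t=5: ready={B,C,D,E,H} → run B
t=6: ready={C,D,E,H} → run H
t=7: ready={C,D,E,F,H} → run H
t=8: ready={C,D,E,F,H} → run H
t=9: ready={C,D,E,F,H} → run H
t=10: ready={C,D,E,F,H} → run H
t=11: ready={C,D,E,F,H} → run H
t=12: ready={C,D,E,F,H} → run H
t=13: ready={C,D,E,F,H} → run H
t=14: ready={C,D,E,F} → run E
t=15: ready={C,D,E,F} → run E
t=16: ready={C,D,E,F} → run E
t=17: ready={C,D,E,F} → run E
t=18: ready={C,D,E,F} → run E
t=19: ready={C,D,E,F} → run E
t=20: ready={C,D,E,F} → run E
t=21: ready={C,D,F} → run C
t=22: ready={C,D,F} → run C
t=23: ready={C,D,F} → run C
t=24: ready={C,D,F} → run C
t=25: ready={D,F} → run F
t=26: ready={D,F} → run F
t=27: ready={D,F} → run F
t=28: ready={D,F} → run F
t=29: ready={D,F} → run F
t=30: ready={D,F} → run F
t=31: ready={D,F} → run F
t=32: ready={D,F} → run F
t=33: ready={D} → run D
t=34: ready={D} → run D
t=35: ready={D} → run D
t=36: ready={D} → run D
t=37: ready={D} → run D
t=38: (idle)
t=39: (idle)
t=40: (idle)
t=41: (idle)
t=42: (idle)
t=43: (idle)
t=44: (idle)

running at tick 13 = H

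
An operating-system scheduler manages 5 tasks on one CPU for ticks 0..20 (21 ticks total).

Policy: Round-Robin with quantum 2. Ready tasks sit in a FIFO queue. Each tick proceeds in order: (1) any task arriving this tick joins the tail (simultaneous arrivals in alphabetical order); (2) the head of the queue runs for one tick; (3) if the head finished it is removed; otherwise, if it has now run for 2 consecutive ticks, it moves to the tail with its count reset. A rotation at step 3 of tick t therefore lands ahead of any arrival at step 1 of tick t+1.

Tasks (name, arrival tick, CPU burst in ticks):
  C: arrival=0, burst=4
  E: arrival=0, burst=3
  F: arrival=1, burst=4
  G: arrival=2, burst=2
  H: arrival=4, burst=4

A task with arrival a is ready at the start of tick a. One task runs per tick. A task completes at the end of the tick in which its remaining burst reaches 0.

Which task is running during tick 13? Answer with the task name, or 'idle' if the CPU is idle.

t=0: queue=[C,E] q_used=0 → run C
t=1: queue=[C,E,F] q_used=1 → run C
t=2: queue=[E,F,C,G] q_used=0 → run E
t=3: queue=[E,F,C,G] q_used=1 → run E
t=4: queue=[F,C,G,E,H] q_used=0 → run F
t=5: queue=[F,C,G,E,H] q_used=1 → run F
t=6: queue=[C,G,E,H,F] q_used=0 → run C
t=7: queue=[C,G,E,H,F] q_used=1 → run C
t=8: queue=[G,E,H,F] q_used=0 → run G
t=9: queue=[G,E,H,F] q_used=1 → run G
t=10: queue=[E,H,F] q_used=0 → run E
t=11: queue=[H,F] q_used=0 → run H
t=12: queue=[H,F] q_used=1 → run H
t=13: queue=[F,H] q_used=0 → run F
t=14: queue=[F,H] q_used=1 → run F
t=15: queue=[H] q_used=0 → run H
t=16: queue=[H] q_used=1 → run H
t=17: (idle)
t=18: (idle)
t=19: (idle)
t=20: (idle)

running at tick 13 = F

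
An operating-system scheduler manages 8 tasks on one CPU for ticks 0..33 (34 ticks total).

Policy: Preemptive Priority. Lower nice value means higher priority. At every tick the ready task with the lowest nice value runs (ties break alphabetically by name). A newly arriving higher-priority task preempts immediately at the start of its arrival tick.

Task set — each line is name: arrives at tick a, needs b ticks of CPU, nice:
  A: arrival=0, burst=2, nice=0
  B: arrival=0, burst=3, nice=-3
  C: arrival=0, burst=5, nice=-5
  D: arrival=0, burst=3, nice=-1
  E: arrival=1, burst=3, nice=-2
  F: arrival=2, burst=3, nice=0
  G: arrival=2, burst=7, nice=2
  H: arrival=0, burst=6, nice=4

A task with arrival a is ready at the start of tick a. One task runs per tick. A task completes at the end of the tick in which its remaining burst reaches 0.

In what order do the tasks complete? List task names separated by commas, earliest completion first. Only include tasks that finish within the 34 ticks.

t=0: ready={A,B,C,D,H} → run C
t=1: ready={A,B,C,D,E,H} → run C
t=2: ready={A,B,C,D,E,F,G,H} → run C
t=3: ready={A,B,C,D,E,F,G,H} → run C
t=4: ready={A,B,C,D,E,F,G,H} → run C
t=5: ready={A,B,D,E,F,G,H} → run B
t=6: ready={A,B,D,E,F,G,H} → run B
t=7: ready={A,B,D,E,F,G,H} → run B
t=8: ready={A,D,E,F,G,H} → run E
t=9: ready={A,D,E,F,G,H} → run E
t=10: ready={A,D,E,F,G,H} → run E
t=11: ready={A,D,F,G,H} → run D
t=12: ready={A,D,F,G,H} → run D
t=13: ready={A,D,F,G,H} → run D
t=14: ready={A,F,G,H} → run A
t=15: ready={A,F,G,H} → run A
t=16: ready={F,G,H} → run F
t=17: ready={F,G,H} → run F
t=18: ready={F,G,H} → run F
t=19: ready={G,H} → run G
t=20: ready={G,H} → run G
t=21: ready={G,H} → run G
t=22: ready={G,H} → run G
t=23: ready={G,H} → run G
t=24: ready={G,H} → run G
t=25: ready={G,H} → run G
t=26: ready={H} → run H
t=27: ready={H} → run H
t=28: ready={H} → run H
t=29: ready={H} → run H
t=30: ready={H} → run H
t=31: ready={H} → run H
t=32: (idle)
t=33: (idle)

completion order = C, B, E, D, A, F, G, H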